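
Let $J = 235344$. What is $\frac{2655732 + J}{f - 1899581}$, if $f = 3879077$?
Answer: $\frac{240923}{164958} \approx 1.4605$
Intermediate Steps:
$\frac{2655732 + J}{f - 1899581} = \frac{2655732 + 235344}{3879077 - 1899581} = \frac{2891076}{1979496} = 2891076 \cdot \frac{1}{1979496} = \frac{240923}{164958}$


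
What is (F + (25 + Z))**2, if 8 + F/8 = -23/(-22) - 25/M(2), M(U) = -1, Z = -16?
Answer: 2845969/121 ≈ 23520.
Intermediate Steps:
F = 1588/11 (F = -64 + 8*(-23/(-22) - 25/(-1)) = -64 + 8*(-23*(-1/22) - 25*(-1)) = -64 + 8*(23/22 + 25) = -64 + 8*(573/22) = -64 + 2292/11 = 1588/11 ≈ 144.36)
(F + (25 + Z))**2 = (1588/11 + (25 - 16))**2 = (1588/11 + 9)**2 = (1687/11)**2 = 2845969/121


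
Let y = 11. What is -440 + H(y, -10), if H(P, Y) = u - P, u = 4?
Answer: -447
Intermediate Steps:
H(P, Y) = 4 - P
-440 + H(y, -10) = -440 + (4 - 1*11) = -440 + (4 - 11) = -440 - 7 = -447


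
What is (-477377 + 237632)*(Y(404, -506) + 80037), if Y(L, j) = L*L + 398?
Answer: -58414108995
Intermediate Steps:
Y(L, j) = 398 + L² (Y(L, j) = L² + 398 = 398 + L²)
(-477377 + 237632)*(Y(404, -506) + 80037) = (-477377 + 237632)*((398 + 404²) + 80037) = -239745*((398 + 163216) + 80037) = -239745*(163614 + 80037) = -239745*243651 = -58414108995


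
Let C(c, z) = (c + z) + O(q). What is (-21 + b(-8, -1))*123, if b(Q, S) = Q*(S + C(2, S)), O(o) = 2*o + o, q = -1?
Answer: 369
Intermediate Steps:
O(o) = 3*o
C(c, z) = -3 + c + z (C(c, z) = (c + z) + 3*(-1) = (c + z) - 3 = -3 + c + z)
b(Q, S) = Q*(-1 + 2*S) (b(Q, S) = Q*(S + (-3 + 2 + S)) = Q*(S + (-1 + S)) = Q*(-1 + 2*S))
(-21 + b(-8, -1))*123 = (-21 - 8*(-1 + 2*(-1)))*123 = (-21 - 8*(-1 - 2))*123 = (-21 - 8*(-3))*123 = (-21 + 24)*123 = 3*123 = 369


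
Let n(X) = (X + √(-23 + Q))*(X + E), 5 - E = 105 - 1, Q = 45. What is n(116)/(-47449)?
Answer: -1972/47449 - 17*√22/47449 ≈ -0.043241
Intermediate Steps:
E = -99 (E = 5 - (105 - 1) = 5 - 1*104 = 5 - 104 = -99)
n(X) = (-99 + X)*(X + √22) (n(X) = (X + √(-23 + 45))*(X - 99) = (X + √22)*(-99 + X) = (-99 + X)*(X + √22))
n(116)/(-47449) = (116² - 99*116 - 99*√22 + 116*√22)/(-47449) = (13456 - 11484 - 99*√22 + 116*√22)*(-1/47449) = (1972 + 17*√22)*(-1/47449) = -1972/47449 - 17*√22/47449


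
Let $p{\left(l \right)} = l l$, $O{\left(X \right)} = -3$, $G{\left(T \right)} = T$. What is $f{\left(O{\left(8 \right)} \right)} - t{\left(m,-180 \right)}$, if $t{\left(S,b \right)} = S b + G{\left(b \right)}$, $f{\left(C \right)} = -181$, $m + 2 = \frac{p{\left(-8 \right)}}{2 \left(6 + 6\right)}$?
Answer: $119$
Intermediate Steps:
$p{\left(l \right)} = l^{2}$
$m = \frac{2}{3}$ ($m = -2 + \frac{\left(-8\right)^{2}}{2 \left(6 + 6\right)} = -2 + \frac{64}{2 \cdot 12} = -2 + \frac{64}{24} = -2 + 64 \cdot \frac{1}{24} = -2 + \frac{8}{3} = \frac{2}{3} \approx 0.66667$)
$t{\left(S,b \right)} = b + S b$ ($t{\left(S,b \right)} = S b + b = b + S b$)
$f{\left(O{\left(8 \right)} \right)} - t{\left(m,-180 \right)} = -181 - - 180 \left(1 + \frac{2}{3}\right) = -181 - \left(-180\right) \frac{5}{3} = -181 - -300 = -181 + 300 = 119$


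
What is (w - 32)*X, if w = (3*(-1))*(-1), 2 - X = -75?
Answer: -2233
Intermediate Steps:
X = 77 (X = 2 - 1*(-75) = 2 + 75 = 77)
w = 3 (w = -3*(-1) = 3)
(w - 32)*X = (3 - 32)*77 = -29*77 = -2233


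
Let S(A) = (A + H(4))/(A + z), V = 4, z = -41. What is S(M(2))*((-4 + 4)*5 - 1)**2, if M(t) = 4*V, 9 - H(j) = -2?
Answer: -27/25 ≈ -1.0800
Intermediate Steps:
H(j) = 11 (H(j) = 9 - 1*(-2) = 9 + 2 = 11)
M(t) = 16 (M(t) = 4*4 = 16)
S(A) = (11 + A)/(-41 + A) (S(A) = (A + 11)/(A - 41) = (11 + A)/(-41 + A))
S(M(2))*((-4 + 4)*5 - 1)**2 = ((11 + 16)/(-41 + 16))*((-4 + 4)*5 - 1)**2 = (27/(-25))*(0*5 - 1)**2 = (-1/25*27)*(0 - 1)**2 = -27/25*(-1)**2 = -27/25*1 = -27/25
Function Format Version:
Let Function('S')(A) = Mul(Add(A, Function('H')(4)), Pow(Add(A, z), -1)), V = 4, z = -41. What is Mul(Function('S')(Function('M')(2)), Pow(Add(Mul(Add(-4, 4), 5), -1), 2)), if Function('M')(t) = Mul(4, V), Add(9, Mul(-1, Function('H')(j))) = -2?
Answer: Rational(-27, 25) ≈ -1.0800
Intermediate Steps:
Function('H')(j) = 11 (Function('H')(j) = Add(9, Mul(-1, -2)) = Add(9, 2) = 11)
Function('M')(t) = 16 (Function('M')(t) = Mul(4, 4) = 16)
Function('S')(A) = Mul(Pow(Add(-41, A), -1), Add(11, A)) (Function('S')(A) = Mul(Add(A, 11), Pow(Add(A, -41), -1)) = Mul(Add(11, A), Pow(Add(-41, A), -1)) = Mul(Pow(Add(-41, A), -1), Add(11, A)))
Mul(Function('S')(Function('M')(2)), Pow(Add(Mul(Add(-4, 4), 5), -1), 2)) = Mul(Mul(Pow(Add(-41, 16), -1), Add(11, 16)), Pow(Add(Mul(Add(-4, 4), 5), -1), 2)) = Mul(Mul(Pow(-25, -1), 27), Pow(Add(Mul(0, 5), -1), 2)) = Mul(Mul(Rational(-1, 25), 27), Pow(Add(0, -1), 2)) = Mul(Rational(-27, 25), Pow(-1, 2)) = Mul(Rational(-27, 25), 1) = Rational(-27, 25)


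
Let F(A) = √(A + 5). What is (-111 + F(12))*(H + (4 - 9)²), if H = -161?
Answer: 15096 - 136*√17 ≈ 14535.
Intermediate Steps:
F(A) = √(5 + A)
(-111 + F(12))*(H + (4 - 9)²) = (-111 + √(5 + 12))*(-161 + (4 - 9)²) = (-111 + √17)*(-161 + (-5)²) = (-111 + √17)*(-161 + 25) = (-111 + √17)*(-136) = 15096 - 136*√17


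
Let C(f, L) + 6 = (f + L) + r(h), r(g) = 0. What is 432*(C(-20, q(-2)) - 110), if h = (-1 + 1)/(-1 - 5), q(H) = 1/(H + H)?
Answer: -58860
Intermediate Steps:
q(H) = 1/(2*H)
h = 0 (h = 0/(-6) = 0*(-1/6) = 0)
C(f, L) = -6 + L + f (C(f, L) = -6 + ((f + L) + 0) = -6 + ((L + f) + 0) = -6 + (L + f) = -6 + L + f)
432*(C(-20, q(-2)) - 110) = 432*((-6 + (1/2)/(-2) - 20) - 110) = 432*((-6 + (1/2)*(-1/2) - 20) - 110) = 432*((-6 - 1/4 - 20) - 110) = 432*(-105/4 - 110) = 432*(-545/4) = -58860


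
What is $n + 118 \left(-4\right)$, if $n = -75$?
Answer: $-547$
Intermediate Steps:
$n + 118 \left(-4\right) = -75 + 118 \left(-4\right) = -75 - 472 = -547$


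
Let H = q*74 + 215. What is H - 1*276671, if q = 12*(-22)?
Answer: -295992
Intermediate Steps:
q = -264
H = -19321 (H = -264*74 + 215 = -19536 + 215 = -19321)
H - 1*276671 = -19321 - 1*276671 = -19321 - 276671 = -295992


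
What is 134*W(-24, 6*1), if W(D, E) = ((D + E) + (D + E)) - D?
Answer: -1608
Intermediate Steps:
W(D, E) = D + 2*E (W(D, E) = (2*D + 2*E) - D = D + 2*E)
134*W(-24, 6*1) = 134*(-24 + 2*(6*1)) = 134*(-24 + 2*6) = 134*(-24 + 12) = 134*(-12) = -1608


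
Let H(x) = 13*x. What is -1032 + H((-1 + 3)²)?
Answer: -980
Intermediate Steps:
-1032 + H((-1 + 3)²) = -1032 + 13*(-1 + 3)² = -1032 + 13*2² = -1032 + 13*4 = -1032 + 52 = -980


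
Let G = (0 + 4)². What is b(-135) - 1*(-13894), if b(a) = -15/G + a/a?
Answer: 222305/16 ≈ 13894.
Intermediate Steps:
G = 16 (G = 4² = 16)
b(a) = 1/16 (b(a) = -15/16 + a/a = -15*1/16 + 1 = -15/16 + 1 = 1/16)
b(-135) - 1*(-13894) = 1/16 - 1*(-13894) = 1/16 + 13894 = 222305/16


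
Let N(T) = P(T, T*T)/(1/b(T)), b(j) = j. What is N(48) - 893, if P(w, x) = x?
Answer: 109699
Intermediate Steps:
N(T) = T**3 (N(T) = (T*T)/(1/T) = T**2*T = T**3)
N(48) - 893 = 48**3 - 893 = 110592 - 893 = 109699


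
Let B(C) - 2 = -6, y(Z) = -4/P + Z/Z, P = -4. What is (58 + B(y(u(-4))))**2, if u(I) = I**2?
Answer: 2916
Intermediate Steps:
y(Z) = 2 (y(Z) = -4/(-4) + Z/Z = -4*(-1/4) + 1 = 1 + 1 = 2)
B(C) = -4 (B(C) = 2 - 6 = -4)
(58 + B(y(u(-4))))**2 = (58 - 4)**2 = 54**2 = 2916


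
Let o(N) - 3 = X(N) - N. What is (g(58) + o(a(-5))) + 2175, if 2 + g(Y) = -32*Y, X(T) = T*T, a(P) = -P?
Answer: 340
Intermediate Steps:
X(T) = T²
o(N) = 3 + N² - N (o(N) = 3 + (N² - N) = 3 + N² - N)
g(Y) = -2 - 32*Y
(g(58) + o(a(-5))) + 2175 = ((-2 - 32*58) + (3 + (-1*(-5))² - (-1)*(-5))) + 2175 = ((-2 - 1856) + (3 + 5² - 1*5)) + 2175 = (-1858 + (3 + 25 - 5)) + 2175 = (-1858 + 23) + 2175 = -1835 + 2175 = 340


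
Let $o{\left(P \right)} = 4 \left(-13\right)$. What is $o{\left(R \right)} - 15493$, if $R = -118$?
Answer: $-15545$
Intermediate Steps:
$o{\left(P \right)} = -52$
$o{\left(R \right)} - 15493 = -52 - 15493 = -15545$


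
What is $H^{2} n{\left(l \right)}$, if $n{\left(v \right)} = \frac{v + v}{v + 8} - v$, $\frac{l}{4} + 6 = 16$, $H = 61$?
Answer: $- \frac{427915}{3} \approx -1.4264 \cdot 10^{5}$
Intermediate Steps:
$l = 40$ ($l = -24 + 4 \cdot 16 = -24 + 64 = 40$)
$n{\left(v \right)} = - v + \frac{2 v}{8 + v}$ ($n{\left(v \right)} = \frac{2 v}{8 + v} - v = - v + \frac{2 v}{8 + v}$)
$H^{2} n{\left(l \right)} = 61^{2} \left(\left(-1\right) 40 \frac{1}{8 + 40} \left(6 + 40\right)\right) = 3721 \left(\left(-1\right) 40 \cdot \frac{1}{48} \cdot 46\right) = 3721 \left(- \frac{115}{3}\right) = - \frac{427915}{3}$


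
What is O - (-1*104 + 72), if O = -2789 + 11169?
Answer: 8412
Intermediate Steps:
O = 8380
O - (-1*104 + 72) = 8380 - (-1*104 + 72) = 8380 - (-104 + 72) = 8380 - 1*(-32) = 8380 + 32 = 8412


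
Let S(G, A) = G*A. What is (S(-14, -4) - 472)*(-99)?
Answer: 41184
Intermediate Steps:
S(G, A) = A*G
(S(-14, -4) - 472)*(-99) = (-4*(-14) - 472)*(-99) = (56 - 472)*(-99) = -416*(-99) = 41184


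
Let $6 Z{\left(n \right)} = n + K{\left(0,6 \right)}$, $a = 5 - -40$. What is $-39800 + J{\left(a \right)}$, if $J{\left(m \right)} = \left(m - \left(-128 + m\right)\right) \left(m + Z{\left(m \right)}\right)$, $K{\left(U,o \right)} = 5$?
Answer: $- \frac{98920}{3} \approx -32973.0$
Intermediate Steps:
$a = 45$ ($a = 5 + 40 = 45$)
$Z{\left(n \right)} = \frac{5}{6} + \frac{n}{6}$ ($Z{\left(n \right)} = \frac{n + 5}{6} = \frac{5 + n}{6} = \frac{5}{6} + \frac{n}{6}$)
$J{\left(m \right)} = \frac{320}{3} + \frac{448 m}{3}$ ($J{\left(m \right)} = \left(m - \left(-128 + m\right)\right) \left(m + \left(\frac{5}{6} + \frac{m}{6}\right)\right) = 128 \left(\frac{5}{6} + \frac{7 m}{6}\right) = \frac{320}{3} + \frac{448 m}{3}$)
$-39800 + J{\left(a \right)} = -39800 + \left(\frac{320}{3} + \frac{448}{3} \cdot 45\right) = -39800 + \left(\frac{320}{3} + 6720\right) = -39800 + \frac{20480}{3} = - \frac{98920}{3}$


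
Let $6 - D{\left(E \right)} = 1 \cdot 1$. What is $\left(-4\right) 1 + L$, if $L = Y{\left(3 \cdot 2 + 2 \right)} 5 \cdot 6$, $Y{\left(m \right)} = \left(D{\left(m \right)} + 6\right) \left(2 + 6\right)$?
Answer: $2636$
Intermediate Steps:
$D{\left(E \right)} = 5$ ($D{\left(E \right)} = 6 - 1 \cdot 1 = 6 - 1 = 5$)
$Y{\left(m \right)} = 88$ ($Y{\left(m \right)} = \left(5 + 6\right) \left(2 + 6\right) = 11 \cdot 8 = 88$)
$L = 2640$ ($L = 88 \cdot 5 \cdot 6 = 440 \cdot 6 = 2640$)
$\left(-4\right) 1 + L = \left(-4\right) 1 + 2640 = -4 + 2640 = 2636$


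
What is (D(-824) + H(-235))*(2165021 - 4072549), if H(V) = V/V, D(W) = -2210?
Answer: 4213729352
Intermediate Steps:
H(V) = 1
(D(-824) + H(-235))*(2165021 - 4072549) = (-2210 + 1)*(2165021 - 4072549) = -2209*(-1907528) = 4213729352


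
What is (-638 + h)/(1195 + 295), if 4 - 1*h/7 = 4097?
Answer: -29289/1490 ≈ -19.657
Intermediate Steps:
h = -28651 (h = 28 - 7*4097 = 28 - 28679 = -28651)
(-638 + h)/(1195 + 295) = (-638 - 28651)/(1195 + 295) = -29289/1490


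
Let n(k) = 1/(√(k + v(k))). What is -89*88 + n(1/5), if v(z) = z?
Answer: -7832 + √10/2 ≈ -7830.4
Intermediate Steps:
n(k) = √2/(2*√k) (n(k) = 1/(√(k + k)) = 1/(√(2*k)) = 1/(√2*√k) = √2/(2*√k))
-89*88 + n(1/5) = -89*88 + √2/(2*√(1/5)) = -7832 + √2/(2*5^(-½)) = -7832 + √2*√5/2 = -7832 + √10/2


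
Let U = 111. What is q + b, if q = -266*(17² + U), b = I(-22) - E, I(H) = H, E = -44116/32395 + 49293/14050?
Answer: -9687784742287/91029950 ≈ -1.0642e+5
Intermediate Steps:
E = 195403387/91029950 (E = -44116*1/32395 + 49293*(1/14050) = -44116/32395 + 49293/14050 = 195403387/91029950 ≈ 2.1466)
b = -2198062287/91029950 (b = -22 - 1*195403387/91029950 = -22 - 195403387/91029950 = -2198062287/91029950 ≈ -24.147)
q = -106400 (q = -266*(17² + 111) = -266*(289 + 111) = -266*400 = -106400)
q + b = -106400 - 2198062287/91029950 = -9687784742287/91029950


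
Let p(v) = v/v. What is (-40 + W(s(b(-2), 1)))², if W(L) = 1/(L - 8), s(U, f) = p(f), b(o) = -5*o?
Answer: 78961/49 ≈ 1611.4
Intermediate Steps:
p(v) = 1
s(U, f) = 1
W(L) = 1/(-8 + L)
(-40 + W(s(b(-2), 1)))² = (-40 + 1/(-8 + 1))² = (-40 + 1/(-7))² = (-40 - ⅐)² = (-281/7)² = 78961/49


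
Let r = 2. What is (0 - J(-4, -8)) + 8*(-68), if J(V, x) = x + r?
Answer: -538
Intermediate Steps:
J(V, x) = 2 + x (J(V, x) = x + 2 = 2 + x)
(0 - J(-4, -8)) + 8*(-68) = (0 - (2 - 8)) + 8*(-68) = (0 - 1*(-6)) - 544 = (0 + 6) - 544 = 6 - 544 = -538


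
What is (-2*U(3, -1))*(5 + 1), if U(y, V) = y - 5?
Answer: 24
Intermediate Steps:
U(y, V) = -5 + y
(-2*U(3, -1))*(5 + 1) = (-2*(-5 + 3))*(5 + 1) = -2*(-2)*6 = 4*6 = 24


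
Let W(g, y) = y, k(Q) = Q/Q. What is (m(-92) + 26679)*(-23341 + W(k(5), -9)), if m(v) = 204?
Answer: -627718050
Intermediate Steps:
k(Q) = 1
(m(-92) + 26679)*(-23341 + W(k(5), -9)) = (204 + 26679)*(-23341 - 9) = 26883*(-23350) = -627718050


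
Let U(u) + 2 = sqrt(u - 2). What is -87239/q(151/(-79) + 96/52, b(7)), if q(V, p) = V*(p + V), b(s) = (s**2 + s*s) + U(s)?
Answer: 1813126081166855/130005486532 - 94497867818237*sqrt(5)/650027432660 ≈ 13621.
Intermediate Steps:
U(u) = -2 + sqrt(-2 + u) (U(u) = -2 + sqrt(u - 2) = -2 + sqrt(-2 + u))
b(s) = -2 + sqrt(-2 + s) + 2*s**2 (b(s) = (s**2 + s*s) + (-2 + sqrt(-2 + s)) = (s**2 + s**2) + (-2 + sqrt(-2 + s)) = 2*s**2 + (-2 + sqrt(-2 + s)) = -2 + sqrt(-2 + s) + 2*s**2)
q(V, p) = V*(V + p)
-87239/q(151/(-79) + 96/52, b(7)) = -87239*1/((151/(-79) + 96/52)*((151/(-79) + 96/52) + (-2 + sqrt(-2 + 7) + 2*7**2))) = -87239*1/((151*(-1/79) + 96*(1/52))*((151*(-1/79) + 96*(1/52)) + (-2 + sqrt(5) + 2*49))) = -87239*1/((-151/79 + 24/13)*((-151/79 + 24/13) + (-2 + sqrt(5) + 98))) = -87239*(-1027/(67*(-67/1027 + (96 + sqrt(5))))) = -87239*(-1027/(67*(98525/1027 + sqrt(5)))) = -87239/(-6601175/1054729 - 67*sqrt(5)/1027)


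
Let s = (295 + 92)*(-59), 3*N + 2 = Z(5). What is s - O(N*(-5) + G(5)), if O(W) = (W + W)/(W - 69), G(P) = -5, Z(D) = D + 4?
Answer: -5868181/257 ≈ -22833.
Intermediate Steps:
Z(D) = 4 + D
N = 7/3 (N = -⅔ + (4 + 5)/3 = -⅔ + (⅓)*9 = -⅔ + 3 = 7/3 ≈ 2.3333)
s = -22833 (s = 387*(-59) = -22833)
O(W) = 2*W/(-69 + W) (O(W) = (2*W)/(-69 + W) = 2*W/(-69 + W))
s - O(N*(-5) + G(5)) = -22833 - 2*((7/3)*(-5) - 5)/(-69 + ((7/3)*(-5) - 5)) = -22833 - 2*(-35/3 - 5)/(-69 + (-35/3 - 5)) = -22833 - 2*(-50)/(3*(-69 - 50/3)) = -22833 - 2*(-50)/(3*(-257/3)) = -22833 - 2*(-50)*(-3)/(3*257) = -22833 - 1*100/257 = -22833 - 100/257 = -5868181/257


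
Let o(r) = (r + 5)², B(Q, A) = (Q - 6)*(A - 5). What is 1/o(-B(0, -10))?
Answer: 1/7225 ≈ 0.00013841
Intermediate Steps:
B(Q, A) = (-6 + Q)*(-5 + A)
o(r) = (5 + r)²
1/o(-B(0, -10)) = 1/((5 - (30 - 6*(-10) - 5*0 - 10*0))²) = 1/((5 - (30 + 60 + 0 + 0))²) = 1/((5 - 1*90)²) = 1/((5 - 90)²) = 1/((-85)²) = 1/7225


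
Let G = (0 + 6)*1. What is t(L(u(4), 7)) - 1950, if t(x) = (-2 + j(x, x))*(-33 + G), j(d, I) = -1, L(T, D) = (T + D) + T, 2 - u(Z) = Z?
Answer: -1869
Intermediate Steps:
u(Z) = 2 - Z
L(T, D) = D + 2*T (L(T, D) = (D + T) + T = D + 2*T)
G = 6 (G = 6*1 = 6)
t(x) = 81 (t(x) = (-2 - 1)*(-33 + 6) = -3*(-27) = 81)
t(L(u(4), 7)) - 1950 = 81 - 1950 = -1869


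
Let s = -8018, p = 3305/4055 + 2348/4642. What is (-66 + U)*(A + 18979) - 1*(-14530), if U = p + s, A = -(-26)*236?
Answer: -382079229369105/1882331 ≈ -2.0298e+8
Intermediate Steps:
p = 2486295/1882331 (p = 3305*(1/4055) + 2348*(1/4642) = 661/811 + 1174/2321 = 2486295/1882331 ≈ 1.3209)
A = 6136 (A = -26*(-236) = 6136)
U = -15090043663/1882331 (U = 2486295/1882331 - 8018 = -15090043663/1882331 ≈ -8016.7)
(-66 + U)*(A + 18979) - 1*(-14530) = (-66 - 15090043663/1882331)*(6136 + 18979) - 1*(-14530) = -15214277509/1882331*25115 + 14530 = -382106579638535/1882331 + 14530 = -382079229369105/1882331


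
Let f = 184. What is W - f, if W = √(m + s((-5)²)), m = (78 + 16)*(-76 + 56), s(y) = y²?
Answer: -184 + I*√1255 ≈ -184.0 + 35.426*I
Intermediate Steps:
m = -1880 (m = 94*(-20) = -1880)
W = I*√1255 (W = √(-1880 + ((-5)²)²) = √(-1880 + 25²) = √(-1880 + 625) = √(-1255) = I*√1255 ≈ 35.426*I)
W - f = I*√1255 - 1*184 = I*√1255 - 184 = -184 + I*√1255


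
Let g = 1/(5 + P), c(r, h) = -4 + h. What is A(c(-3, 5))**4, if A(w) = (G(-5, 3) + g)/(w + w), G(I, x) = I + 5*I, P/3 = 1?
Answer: 3262808641/65536 ≈ 49787.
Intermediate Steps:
P = 3 (P = 3*1 = 3)
G(I, x) = 6*I
g = 1/8 (g = 1/(5 + 3) = 1/8 ≈ 0.12500)
A(w) = -239/(16*w) (A(w) = (6*(-5) + 1/8)/(w + w) = (-30 + 1/8)/((2*w)) = -239/(16*w))
A(c(-3, 5))**4 = (-239/(16*(-4 + 5)))**4 = (-239/16/1)**4 = (-239/16*1)**4 = (-239/16)**4 = 3262808641/65536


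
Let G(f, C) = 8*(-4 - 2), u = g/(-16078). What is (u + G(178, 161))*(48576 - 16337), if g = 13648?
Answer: -12660126344/8039 ≈ -1.5748e+6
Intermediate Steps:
u = -6824/8039 (u = 13648/(-16078) = 13648*(-1/16078) = -6824/8039 ≈ -0.84886)
G(f, C) = -48 (G(f, C) = 8*(-6) = -48)
(u + G(178, 161))*(48576 - 16337) = (-6824/8039 - 48)*(48576 - 16337) = -392696/8039*32239 = -12660126344/8039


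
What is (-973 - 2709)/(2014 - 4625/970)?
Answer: -714308/389791 ≈ -1.8325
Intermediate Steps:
(-973 - 2709)/(2014 - 4625/970) = -3682/(2014 - 4625*1/970) = -3682/(2014 - 925/194) = -3682/389791/194 = -3682*194/389791 = -714308/389791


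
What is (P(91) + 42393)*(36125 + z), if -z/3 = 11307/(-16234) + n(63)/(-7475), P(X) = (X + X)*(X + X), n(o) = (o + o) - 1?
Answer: 1018665703474951/373382 ≈ 2.7282e+9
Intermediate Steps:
n(o) = -1 + 2*o (n(o) = 2*o - 1 = -1 + 2*o)
P(X) = 4*X² (P(X) = (2*X)*(2*X) = 4*X²)
z = 10385889/4853966 (z = -3*(11307/(-16234) + (-1 + 2*63)/(-7475)) = -3*(11307*(-1/16234) + (-1 + 126)*(-1/7475)) = -3*(-11307/16234 + 125*(-1/7475)) = -3*(-11307/16234 - 5/299) = -3*(-3461963/4853966) = 10385889/4853966 ≈ 2.1397)
(P(91) + 42393)*(36125 + z) = (4*91² + 42393)*(36125 + 10385889/4853966) = (4*8281 + 42393)*(175359907639/4853966) = (33124 + 42393)*(175359907639/4853966) = 75517*(175359907639/4853966) = 1018665703474951/373382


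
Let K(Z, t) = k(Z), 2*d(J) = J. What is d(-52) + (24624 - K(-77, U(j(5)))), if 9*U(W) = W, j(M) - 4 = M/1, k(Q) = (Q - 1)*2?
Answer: 24754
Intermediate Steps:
k(Q) = -2 + 2*Q (k(Q) = (-1 + Q)*2 = -2 + 2*Q)
j(M) = 4 + M (j(M) = 4 + M/1 = 4 + M*1 = 4 + M)
d(J) = J/2
U(W) = W/9
K(Z, t) = -2 + 2*Z
d(-52) + (24624 - K(-77, U(j(5)))) = (1/2)*(-52) + (24624 - (-2 + 2*(-77))) = -26 + (24624 - (-2 - 154)) = -26 + (24624 - 1*(-156)) = -26 + (24624 + 156) = -26 + 24780 = 24754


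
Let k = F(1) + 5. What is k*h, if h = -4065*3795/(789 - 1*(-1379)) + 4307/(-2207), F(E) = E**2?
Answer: -377003793/8828 ≈ -42705.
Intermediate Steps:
k = 6 (k = 1**2 + 5 = 1 + 5 = 6)
h = -125667931/17656 (h = -4065*3795/(789 + 1379) + 4307*(-1/2207) = -4065/(2168*(1/3795)) - 4307/2207 = -4065/2168/3795 - 4307/2207 = -4065*3795/2168 - 4307/2207 = -56925/8 - 4307/2207 = -125667931/17656 ≈ -7117.6)
k*h = 6*(-125667931/17656) = -377003793/8828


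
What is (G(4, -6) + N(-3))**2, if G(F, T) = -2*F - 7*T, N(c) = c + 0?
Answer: 961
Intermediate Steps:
N(c) = c
G(F, T) = -7*T - 2*F
(G(4, -6) + N(-3))**2 = ((-7*(-6) - 2*4) - 3)**2 = ((42 - 8) - 3)**2 = (34 - 3)**2 = 31**2 = 961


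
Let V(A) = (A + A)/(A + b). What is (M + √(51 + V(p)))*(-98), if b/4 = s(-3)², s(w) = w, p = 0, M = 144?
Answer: -14112 - 98*√51 ≈ -14812.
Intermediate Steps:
b = 36 (b = 4*(-3)² = 4*9 = 36)
V(A) = 2*A/(36 + A) (V(A) = (A + A)/(A + 36) = (2*A)/(36 + A) = 2*A/(36 + A))
(M + √(51 + V(p)))*(-98) = (144 + √(51 + 2*0/(36 + 0)))*(-98) = (144 + √(51 + 2*0/36))*(-98) = (144 + √(51 + 2*0*(1/36)))*(-98) = (144 + √(51 + 0))*(-98) = (144 + √51)*(-98) = -14112 - 98*√51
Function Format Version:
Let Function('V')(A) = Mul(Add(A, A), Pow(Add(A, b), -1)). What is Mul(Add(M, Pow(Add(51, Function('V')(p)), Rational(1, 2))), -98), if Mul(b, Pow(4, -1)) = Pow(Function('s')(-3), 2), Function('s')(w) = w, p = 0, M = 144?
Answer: Add(-14112, Mul(-98, Pow(51, Rational(1, 2)))) ≈ -14812.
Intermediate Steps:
b = 36 (b = Mul(4, Pow(-3, 2)) = Mul(4, 9) = 36)
Function('V')(A) = Mul(2, A, Pow(Add(36, A), -1)) (Function('V')(A) = Mul(Add(A, A), Pow(Add(A, 36), -1)) = Mul(Mul(2, A), Pow(Add(36, A), -1)) = Mul(2, A, Pow(Add(36, A), -1)))
Mul(Add(M, Pow(Add(51, Function('V')(p)), Rational(1, 2))), -98) = Mul(Add(144, Pow(Add(51, Mul(2, 0, Pow(Add(36, 0), -1))), Rational(1, 2))), -98) = Mul(Add(144, Pow(Add(51, Mul(2, 0, Pow(36, -1))), Rational(1, 2))), -98) = Mul(Add(144, Pow(Add(51, Mul(2, 0, Rational(1, 36))), Rational(1, 2))), -98) = Mul(Add(144, Pow(Add(51, 0), Rational(1, 2))), -98) = Mul(Add(144, Pow(51, Rational(1, 2))), -98) = Add(-14112, Mul(-98, Pow(51, Rational(1, 2))))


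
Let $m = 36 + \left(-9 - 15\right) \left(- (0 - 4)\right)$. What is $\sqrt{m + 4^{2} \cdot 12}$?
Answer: $2 \sqrt{33} \approx 11.489$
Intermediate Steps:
$m = -60$ ($m = 36 - 24 \left(\left(-1\right) \left(-4\right)\right) = 36 - 96 = -60$)
$\sqrt{m + 4^{2} \cdot 12} = \sqrt{-60 + 4^{2} \cdot 12} = \sqrt{-60 + 16 \cdot 12} = \sqrt{-60 + 192} = \sqrt{132} = 2 \sqrt{33}$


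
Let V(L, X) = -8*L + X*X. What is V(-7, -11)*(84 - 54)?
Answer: 5310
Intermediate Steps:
V(L, X) = X² - 8*L (V(L, X) = -8*L + X² = X² - 8*L)
V(-7, -11)*(84 - 54) = ((-11)² - 8*(-7))*(84 - 54) = (121 + 56)*30 = 177*30 = 5310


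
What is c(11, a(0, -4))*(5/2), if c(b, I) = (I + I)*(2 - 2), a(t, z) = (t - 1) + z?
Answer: 0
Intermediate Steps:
a(t, z) = -1 + t + z (a(t, z) = (-1 + t) + z = -1 + t + z)
c(b, I) = 0 (c(b, I) = (2*I)*0 = 0)
c(11, a(0, -4))*(5/2) = 0*(5/2) = 0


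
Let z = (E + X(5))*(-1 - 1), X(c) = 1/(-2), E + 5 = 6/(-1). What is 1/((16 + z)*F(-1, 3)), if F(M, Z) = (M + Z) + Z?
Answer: 1/195 ≈ 0.0051282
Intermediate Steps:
E = -11 (E = -5 + 6/(-1) = -5 + 6*(-1) = -5 - 6 = -11)
X(c) = -½
F(M, Z) = M + 2*Z
z = 23 (z = (-11 - ½)*(-1 - 1) = -23/2*(-2) = 23)
1/((16 + z)*F(-1, 3)) = 1/((16 + 23)*(-1 + 2*3)) = 1/(39*(-1 + 6)) = 1/(39*5) = 1/195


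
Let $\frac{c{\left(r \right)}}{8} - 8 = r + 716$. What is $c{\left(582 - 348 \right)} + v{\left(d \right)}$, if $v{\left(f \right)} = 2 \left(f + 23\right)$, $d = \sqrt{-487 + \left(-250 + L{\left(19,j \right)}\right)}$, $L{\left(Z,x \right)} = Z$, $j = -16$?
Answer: $7710 + 2 i \sqrt{718} \approx 7710.0 + 53.591 i$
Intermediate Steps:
$d = i \sqrt{718}$ ($d = \sqrt{-487 + \left(-250 + 19\right)} = \sqrt{-487 - 231} = \sqrt{-718} = i \sqrt{718} \approx 26.796 i$)
$c{\left(r \right)} = 5792 + 8 r$ ($c{\left(r \right)} = 64 + 8 \left(r + 716\right) = 64 + 8 \left(716 + r\right) = 64 + \left(5728 + 8 r\right) = 5792 + 8 r$)
$v{\left(f \right)} = 46 + 2 f$ ($v{\left(f \right)} = 2 \left(23 + f\right) = 46 + 2 f$)
$c{\left(582 - 348 \right)} + v{\left(d \right)} = \left(5792 + 8 \left(582 - 348\right)\right) + \left(46 + 2 i \sqrt{718}\right) = \left(5792 + 8 \cdot 234\right) + \left(46 + 2 i \sqrt{718}\right) = \left(5792 + 1872\right) + \left(46 + 2 i \sqrt{718}\right) = 7664 + \left(46 + 2 i \sqrt{718}\right) = 7710 + 2 i \sqrt{718}$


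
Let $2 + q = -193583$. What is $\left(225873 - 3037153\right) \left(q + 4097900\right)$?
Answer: $-10976122673200$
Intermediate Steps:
$q = -193585$ ($q = -2 - 193583 = -193585$)
$\left(225873 - 3037153\right) \left(q + 4097900\right) = \left(225873 - 3037153\right) \left(-193585 + 4097900\right) = \left(-2811280\right) 3904315 = -10976122673200$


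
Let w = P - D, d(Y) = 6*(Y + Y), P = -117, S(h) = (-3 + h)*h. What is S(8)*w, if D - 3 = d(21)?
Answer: -14880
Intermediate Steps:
S(h) = h*(-3 + h)
d(Y) = 12*Y (d(Y) = 6*(2*Y) = 12*Y)
D = 255 (D = 3 + 12*21 = 3 + 252 = 255)
w = -372 (w = -117 - 1*255 = -117 - 255 = -372)
S(8)*w = (8*(-3 + 8))*(-372) = (8*5)*(-372) = 40*(-372) = -14880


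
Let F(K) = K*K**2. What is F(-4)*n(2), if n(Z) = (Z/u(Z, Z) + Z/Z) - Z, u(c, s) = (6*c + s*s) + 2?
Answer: 512/9 ≈ 56.889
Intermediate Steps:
u(c, s) = 2 + s**2 + 6*c (u(c, s) = (6*c + s**2) + 2 = (s**2 + 6*c) + 2 = 2 + s**2 + 6*c)
n(Z) = 1 - Z + Z/(2 + Z**2 + 6*Z) (n(Z) = (Z/(2 + Z**2 + 6*Z) + Z/Z) - Z = (Z/(2 + Z**2 + 6*Z) + 1) - Z = (1 + Z/(2 + Z**2 + 6*Z)) - Z = 1 - Z + Z/(2 + Z**2 + 6*Z))
F(K) = K**3
F(-4)*n(2) = (-4)**3*(1 - 1*2 + 2/(2 + 2**2 + 6*2)) = -64*(1 - 2 + 2/(2 + 4 + 12)) = -64*(1 - 2 + 2/18) = -64*(1 - 2 + 2*(1/18)) = -64*(1 - 2 + 1/9) = -64*(-8/9) = 512/9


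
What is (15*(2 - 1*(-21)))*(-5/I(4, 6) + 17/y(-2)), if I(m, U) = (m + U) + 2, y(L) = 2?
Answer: 11155/4 ≈ 2788.8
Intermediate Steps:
I(m, U) = 2 + U + m (I(m, U) = (U + m) + 2 = 2 + U + m)
(15*(2 - 1*(-21)))*(-5/I(4, 6) + 17/y(-2)) = (15*(2 - 1*(-21)))*(-5/(2 + 6 + 4) + 17/2) = (15*(2 + 21))*(-5/12 + 17*(½)) = (15*23)*(-5*1/12 + 17/2) = 345*(-5/12 + 17/2) = 345*(97/12) = 11155/4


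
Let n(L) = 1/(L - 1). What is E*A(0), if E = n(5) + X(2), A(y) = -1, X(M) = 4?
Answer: -17/4 ≈ -4.2500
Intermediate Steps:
n(L) = 1/(-1 + L)
E = 17/4 (E = 1/(-1 + 5) + 4 = 1/4 + 4 = ¼ + 4 = 17/4 ≈ 4.2500)
E*A(0) = (17/4)*(-1) = -17/4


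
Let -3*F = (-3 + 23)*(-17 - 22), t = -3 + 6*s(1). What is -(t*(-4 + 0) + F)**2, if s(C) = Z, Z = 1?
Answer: -61504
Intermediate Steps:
s(C) = 1
t = 3 (t = -3 + 6*1 = -3 + 6 = 3)
F = 260 (F = -(-3 + 23)*(-17 - 22)/3 = -20*(-39)/3 = -1/3*(-780) = 260)
-(t*(-4 + 0) + F)**2 = -(3*(-4 + 0) + 260)**2 = -(3*(-4) + 260)**2 = -(-12 + 260)**2 = -1*248**2 = -1*61504 = -61504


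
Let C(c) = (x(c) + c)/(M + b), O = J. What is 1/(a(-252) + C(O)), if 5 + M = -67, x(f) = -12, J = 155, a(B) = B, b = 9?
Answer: -63/16019 ≈ -0.0039328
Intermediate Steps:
O = 155
M = -72 (M = -5 - 67 = -72)
C(c) = 4/21 - c/63 (C(c) = (-12 + c)/(-72 + 9) = (-12 + c)/(-63) = (-12 + c)*(-1/63) = 4/21 - c/63)
1/(a(-252) + C(O)) = 1/(-252 + (4/21 - 1/63*155)) = 1/(-252 + (4/21 - 155/63)) = 1/(-252 - 143/63) = 1/(-16019/63) = -63/16019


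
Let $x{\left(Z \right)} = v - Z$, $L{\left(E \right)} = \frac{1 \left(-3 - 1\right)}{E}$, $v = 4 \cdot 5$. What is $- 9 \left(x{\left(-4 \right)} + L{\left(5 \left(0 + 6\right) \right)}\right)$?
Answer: $- \frac{1074}{5} \approx -214.8$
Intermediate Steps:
$v = 20$
$L{\left(E \right)} = - \frac{4}{E}$ ($L{\left(E \right)} = \frac{1 \left(-4\right)}{E} = - \frac{4}{E}$)
$x{\left(Z \right)} = 20 - Z$
$- 9 \left(x{\left(-4 \right)} + L{\left(5 \left(0 + 6\right) \right)}\right) = - 9 \left(\left(20 - -4\right) - \frac{4}{5 \left(0 + 6\right)}\right) = - 9 \left(\left(20 + 4\right) - \frac{4}{5 \cdot 6}\right) = - 9 \left(24 - \frac{4}{30}\right) = - 9 \left(24 - \frac{2}{15}\right) = \left(-9\right) \frac{358}{15} = - \frac{1074}{5}$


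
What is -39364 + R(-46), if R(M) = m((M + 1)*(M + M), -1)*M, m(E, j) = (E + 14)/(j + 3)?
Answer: -134906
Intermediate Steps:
m(E, j) = (14 + E)/(3 + j)
R(M) = M*(7 + M*(1 + M)) (R(M) = ((14 + (M + 1)*(M + M))/(3 - 1))*M = ((14 + (1 + M)*(2*M))/2)*M = ((14 + 2*M*(1 + M))/2)*M = (7 + M*(1 + M))*M = M*(7 + M*(1 + M)))
-39364 + R(-46) = -39364 - 46*(7 - 46*(1 - 46)) = -39364 - 46*(7 - 46*(-45)) = -39364 - 46*(7 + 2070) = -39364 - 46*2077 = -39364 - 95542 = -134906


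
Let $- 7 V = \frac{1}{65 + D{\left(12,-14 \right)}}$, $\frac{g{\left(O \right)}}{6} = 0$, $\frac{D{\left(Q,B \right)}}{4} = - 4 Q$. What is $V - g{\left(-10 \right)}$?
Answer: $\frac{1}{889} \approx 0.0011249$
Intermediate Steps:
$D{\left(Q,B \right)} = - 16 Q$ ($D{\left(Q,B \right)} = 4 \left(- 4 Q\right) = - 16 Q$)
$g{\left(O \right)} = 0$ ($g{\left(O \right)} = 6 \cdot 0 = 0$)
$V = \frac{1}{889}$ ($V = - \frac{1}{7 \left(65 - 192\right)} = - \frac{1}{7 \left(-127\right)} = \left(- \frac{1}{7}\right) \left(- \frac{1}{127}\right) = \frac{1}{889} \approx 0.0011249$)
$V - g{\left(-10 \right)} = \frac{1}{889} - 0 = \frac{1}{889} + 0 = \frac{1}{889}$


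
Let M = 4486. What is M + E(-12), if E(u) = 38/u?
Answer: 26897/6 ≈ 4482.8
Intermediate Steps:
M + E(-12) = 4486 + 38/(-12) = 4486 + 38*(-1/12) = 4486 - 19/6 = 26897/6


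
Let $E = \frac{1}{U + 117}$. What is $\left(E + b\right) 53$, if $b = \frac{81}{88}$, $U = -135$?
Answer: $\frac{36305}{792} \approx 45.84$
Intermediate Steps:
$b = \frac{81}{88}$ ($b = 81 \cdot \frac{1}{88} = \frac{81}{88} \approx 0.92045$)
$E = - \frac{1}{18}$ ($E = \frac{1}{-135 + 117} = \frac{1}{-18} = - \frac{1}{18} \approx -0.055556$)
$\left(E + b\right) 53 = \left(- \frac{1}{18} + \frac{81}{88}\right) 53 = \frac{685}{792} \cdot 53 = \frac{36305}{792}$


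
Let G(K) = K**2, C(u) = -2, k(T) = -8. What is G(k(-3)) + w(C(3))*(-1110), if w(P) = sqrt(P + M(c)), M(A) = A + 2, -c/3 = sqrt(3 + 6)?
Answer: 64 - 3330*I ≈ 64.0 - 3330.0*I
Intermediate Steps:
c = -9 (c = -3*sqrt(3 + 6) = -3*sqrt(9) = -3*3 = -9)
M(A) = 2 + A
w(P) = sqrt(-7 + P) (w(P) = sqrt(P + (2 - 9)) = sqrt(P - 7) = sqrt(-7 + P))
G(k(-3)) + w(C(3))*(-1110) = (-8)**2 + sqrt(-7 - 2)*(-1110) = 64 + sqrt(-9)*(-1110) = 64 + (3*I)*(-1110) = 64 - 3330*I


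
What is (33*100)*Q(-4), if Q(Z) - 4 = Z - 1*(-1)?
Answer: 3300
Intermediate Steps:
Q(Z) = 5 + Z (Q(Z) = 4 + (Z - 1*(-1)) = 4 + (Z + 1) = 4 + (1 + Z) = 5 + Z)
(33*100)*Q(-4) = (33*100)*(5 - 4) = 3300*1 = 3300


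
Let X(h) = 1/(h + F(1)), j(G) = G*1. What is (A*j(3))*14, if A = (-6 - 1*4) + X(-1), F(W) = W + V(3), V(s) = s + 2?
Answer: -2058/5 ≈ -411.60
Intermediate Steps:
V(s) = 2 + s
j(G) = G
F(W) = 5 + W (F(W) = W + (2 + 3) = W + 5 = 5 + W)
X(h) = 1/(6 + h) (X(h) = 1/(h + (5 + 1)) = 1/(h + 6) = 1/(6 + h))
A = -49/5 (A = (-6 - 1*4) + 1/(6 - 1) = (-6 - 4) + 1/5 = -10 + ⅕ = -49/5 ≈ -9.8000)
(A*j(3))*14 = -49/5*3*14 = -147/5*14 = -2058/5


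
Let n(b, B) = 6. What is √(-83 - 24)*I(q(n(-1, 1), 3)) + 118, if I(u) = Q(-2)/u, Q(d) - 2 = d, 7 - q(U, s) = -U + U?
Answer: 118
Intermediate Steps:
q(U, s) = 7 (q(U, s) = 7 - (-U + U) = 7 - 1*0 = 7 + 0 = 7)
Q(d) = 2 + d
I(u) = 0 (I(u) = (2 - 2)/u = 0/u = 0)
√(-83 - 24)*I(q(n(-1, 1), 3)) + 118 = √(-83 - 24)*0 + 118 = √(-107)*0 + 118 = (I*√107)*0 + 118 = 0 + 118 = 118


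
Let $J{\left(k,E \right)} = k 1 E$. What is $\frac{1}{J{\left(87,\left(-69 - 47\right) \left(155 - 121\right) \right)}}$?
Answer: $- \frac{1}{343128} \approx -2.9144 \cdot 10^{-6}$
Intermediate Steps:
$J{\left(k,E \right)} = E k$ ($J{\left(k,E \right)} = k E = E k$)
$\frac{1}{J{\left(87,\left(-69 - 47\right) \left(155 - 121\right) \right)}} = \frac{1}{\left(-69 - 47\right) \left(155 - 121\right) 87} = \frac{1}{\left(-116\right) 34 \cdot 87} = \frac{1}{\left(-3944\right) 87} = \frac{1}{-343128} = - \frac{1}{343128}$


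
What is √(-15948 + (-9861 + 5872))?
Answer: I*√19937 ≈ 141.2*I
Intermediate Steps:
√(-15948 + (-9861 + 5872)) = √(-15948 - 3989) = √(-19937) = I*√19937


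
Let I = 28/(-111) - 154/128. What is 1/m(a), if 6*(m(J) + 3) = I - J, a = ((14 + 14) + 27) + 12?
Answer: -42624/614179 ≈ -0.069400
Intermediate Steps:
a = 67 (a = (28 + 27) + 12 = 55 + 12 = 67)
I = -10339/7104 (I = 28*(-1/111) - 154*1/128 = -28/111 - 77/64 = -10339/7104 ≈ -1.4554)
m(J) = -138211/42624 - J/6 (m(J) = -3 + (-10339/7104 - J)/6 = -3 + (-10339/42624 - J/6) = -138211/42624 - J/6)
1/m(a) = 1/(-138211/42624 - ⅙*67) = 1/(-138211/42624 - 67/6) = 1/(-614179/42624) = -42624/614179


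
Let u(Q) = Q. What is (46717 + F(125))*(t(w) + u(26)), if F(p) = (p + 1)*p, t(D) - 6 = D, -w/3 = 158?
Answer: -27610414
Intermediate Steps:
w = -474 (w = -3*158 = -474)
t(D) = 6 + D
F(p) = p*(1 + p) (F(p) = (1 + p)*p = p*(1 + p))
(46717 + F(125))*(t(w) + u(26)) = (46717 + 125*(1 + 125))*((6 - 474) + 26) = (46717 + 125*126)*(-468 + 26) = (46717 + 15750)*(-442) = 62467*(-442) = -27610414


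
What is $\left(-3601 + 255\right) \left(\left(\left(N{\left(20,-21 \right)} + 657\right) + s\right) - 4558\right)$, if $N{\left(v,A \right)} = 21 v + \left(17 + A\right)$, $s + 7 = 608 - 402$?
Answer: $10994956$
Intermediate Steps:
$s = 199$ ($s = -7 + \left(608 - 402\right) = -7 + 206 = 199$)
$N{\left(v,A \right)} = 17 + A + 21 v$
$\left(-3601 + 255\right) \left(\left(\left(N{\left(20,-21 \right)} + 657\right) + s\right) - 4558\right) = \left(-3601 + 255\right) \left(\left(\left(\left(17 - 21 + 21 \cdot 20\right) + 657\right) + 199\right) - 4558\right) = - 3346 \left(\left(\left(\left(17 - 21 + 420\right) + 657\right) + 199\right) - 4558\right) = - 3346 \left(\left(\left(416 + 657\right) + 199\right) - 4558\right) = - 3346 \left(\left(1073 + 199\right) - 4558\right) = - 3346 \left(1272 - 4558\right) = \left(-3346\right) \left(-3286\right) = 10994956$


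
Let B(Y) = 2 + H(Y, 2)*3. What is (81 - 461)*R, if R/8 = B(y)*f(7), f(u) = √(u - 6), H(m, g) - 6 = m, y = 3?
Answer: -88160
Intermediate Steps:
H(m, g) = 6 + m
B(Y) = 20 + 3*Y (B(Y) = 2 + (6 + Y)*3 = 2 + (18 + 3*Y) = 20 + 3*Y)
f(u) = √(-6 + u)
R = 232 (R = 8*((20 + 3*3)*√(-6 + 7)) = 8*((20 + 9)*√1) = 8*(29*1) = 8*29 = 232)
(81 - 461)*R = (81 - 461)*232 = -380*232 = -88160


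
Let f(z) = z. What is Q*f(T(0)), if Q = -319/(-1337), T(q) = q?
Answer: 0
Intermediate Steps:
Q = 319/1337 (Q = -319*(-1/1337) = 319/1337 ≈ 0.23859)
Q*f(T(0)) = (319/1337)*0 = 0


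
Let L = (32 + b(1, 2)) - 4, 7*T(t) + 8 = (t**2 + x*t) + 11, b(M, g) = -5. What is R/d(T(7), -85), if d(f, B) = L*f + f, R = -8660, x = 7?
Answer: -15155/606 ≈ -25.008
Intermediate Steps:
T(t) = 3/7 + t + t**2/7 (T(t) = -8/7 + ((t**2 + 7*t) + 11)/7 = -8/7 + (11 + t**2 + 7*t)/7 = -8/7 + (11/7 + t + t**2/7) = 3/7 + t + t**2/7)
L = 23 (L = (32 - 5) - 4 = 27 - 4 = 23)
d(f, B) = 24*f (d(f, B) = 23*f + f = 24*f)
R/d(T(7), -85) = -8660*1/(24*(3/7 + 7 + (1/7)*7**2)) = -8660*1/(24*(3/7 + 7 + (1/7)*49)) = -8660*1/(24*(3/7 + 7 + 7)) = -8660/(24*(101/7)) = -8660/2424/7 = -8660*7/2424 = -15155/606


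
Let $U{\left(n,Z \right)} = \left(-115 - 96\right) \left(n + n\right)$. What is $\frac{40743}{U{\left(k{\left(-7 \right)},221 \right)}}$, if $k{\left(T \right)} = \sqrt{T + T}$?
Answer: $\frac{40743 i \sqrt{14}}{5908} \approx 25.803 i$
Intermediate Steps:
$k{\left(T \right)} = \sqrt{2} \sqrt{T}$ ($k{\left(T \right)} = \sqrt{2 T} = \sqrt{2} \sqrt{T}$)
$U{\left(n,Z \right)} = - 422 n$ ($U{\left(n,Z \right)} = - 211 \cdot 2 n = - 422 n$)
$\frac{40743}{U{\left(k{\left(-7 \right)},221 \right)}} = \frac{40743}{\left(-422\right) \sqrt{2} \sqrt{-7}} = \frac{40743}{\left(-422\right) \sqrt{2} i \sqrt{7}} = \frac{40743}{\left(-422\right) i \sqrt{14}} = 40743 \frac{i \sqrt{14}}{5908} = \frac{40743 i \sqrt{14}}{5908}$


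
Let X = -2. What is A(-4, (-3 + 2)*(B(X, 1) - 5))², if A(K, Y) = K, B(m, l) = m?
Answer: 16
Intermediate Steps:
A(-4, (-3 + 2)*(B(X, 1) - 5))² = (-4)² = 16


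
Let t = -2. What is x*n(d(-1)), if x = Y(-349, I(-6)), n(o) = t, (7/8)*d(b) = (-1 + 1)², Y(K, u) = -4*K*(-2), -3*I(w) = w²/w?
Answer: 5584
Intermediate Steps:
I(w) = -w/3 (I(w) = -w²/(3*w) = -w/3)
Y(K, u) = 8*K
d(b) = 0 (d(b) = 8*(-1 + 1)²/7 = (8/7)*0² = (8/7)*0 = 0)
n(o) = -2
x = -2792 (x = 8*(-349) = -2792)
x*n(d(-1)) = -2792*(-2) = 5584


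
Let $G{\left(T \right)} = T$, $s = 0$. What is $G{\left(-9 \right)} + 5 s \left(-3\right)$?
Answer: $-9$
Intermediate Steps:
$G{\left(-9 \right)} + 5 s \left(-3\right) = -9 + 5 \cdot 0 \left(-3\right) = -9 + 0 \left(-3\right) = -9 + 0 = -9$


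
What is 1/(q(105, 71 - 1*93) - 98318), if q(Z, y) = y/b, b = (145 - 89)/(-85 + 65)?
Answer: -7/688171 ≈ -1.0172e-5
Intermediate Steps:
b = -14/5 (b = 56/(-20) = 56*(-1/20) = -14/5 ≈ -2.8000)
q(Z, y) = -5*y/14 (q(Z, y) = y/(-14/5) = y*(-5/14) = -5*y/14)
1/(q(105, 71 - 1*93) - 98318) = 1/(-5*(71 - 1*93)/14 - 98318) = 1/(-5*(71 - 93)/14 - 98318) = 1/(-5/14*(-22) - 98318) = 1/(55/7 - 98318) = 1/(-688171/7) = -7/688171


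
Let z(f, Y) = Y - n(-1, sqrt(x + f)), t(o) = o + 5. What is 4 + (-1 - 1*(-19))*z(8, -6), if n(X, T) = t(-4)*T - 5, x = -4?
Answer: -50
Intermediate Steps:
t(o) = 5 + o
n(X, T) = -5 + T (n(X, T) = (5 - 4)*T - 5 = 1*T - 5 = T - 5 = -5 + T)
z(f, Y) = 5 + Y - sqrt(-4 + f) (z(f, Y) = Y - (-5 + sqrt(-4 + f)) = Y + (5 - sqrt(-4 + f)) = 5 + Y - sqrt(-4 + f))
4 + (-1 - 1*(-19))*z(8, -6) = 4 + (-1 - 1*(-19))*(5 - 6 - sqrt(-4 + 8)) = 4 + (-1 + 19)*(5 - 6 - sqrt(4)) = 4 + 18*(5 - 6 - 1*2) = 4 + 18*(5 - 6 - 2) = 4 + 18*(-3) = 4 - 54 = -50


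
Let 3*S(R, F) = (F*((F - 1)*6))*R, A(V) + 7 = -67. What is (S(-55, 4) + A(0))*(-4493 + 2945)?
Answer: 2157912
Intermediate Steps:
A(V) = -74 (A(V) = -7 - 67 = -74)
S(R, F) = F*R*(-6 + 6*F)/3 (S(R, F) = ((F*((F - 1)*6))*R)/3 = ((F*((-1 + F)*6))*R)/3 = ((F*(-6 + 6*F))*R)/3 = (F*R*(-6 + 6*F))/3 = F*R*(-6 + 6*F)/3)
(S(-55, 4) + A(0))*(-4493 + 2945) = (2*4*(-55)*(-1 + 4) - 74)*(-4493 + 2945) = (2*4*(-55)*3 - 74)*(-1548) = (-1320 - 74)*(-1548) = -1394*(-1548) = 2157912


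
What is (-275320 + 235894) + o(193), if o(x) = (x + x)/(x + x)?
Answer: -39425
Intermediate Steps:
o(x) = 1 (o(x) = (2*x)/((2*x)) = (2*x)*(1/(2*x)) = 1)
(-275320 + 235894) + o(193) = (-275320 + 235894) + 1 = -39426 + 1 = -39425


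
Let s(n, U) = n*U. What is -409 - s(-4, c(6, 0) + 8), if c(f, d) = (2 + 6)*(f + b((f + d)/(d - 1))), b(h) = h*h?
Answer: 967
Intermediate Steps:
b(h) = h**2
c(f, d) = 8*f + 8*(d + f)**2/(-1 + d)**2 (c(f, d) = (2 + 6)*(f + ((f + d)/(d - 1))**2) = 8*(f + ((d + f)/(-1 + d))**2) = 8*(f + (d + f)**2/(-1 + d)**2) = 8*f + 8*(d + f)**2/(-1 + d)**2)
s(n, U) = U*n
-409 - s(-4, c(6, 0) + 8) = -409 - ((8*6 + 8*(0 + 6)**2/(-1 + 0)**2) + 8)*(-4) = -409 - ((48 + 8*6**2/(-1)**2) + 8)*(-4) = -409 - ((48 + 8*1*36) + 8)*(-4) = -409 - ((48 + 288) + 8)*(-4) = -409 - (336 + 8)*(-4) = -409 - 344*(-4) = -409 - 1*(-1376) = -409 + 1376 = 967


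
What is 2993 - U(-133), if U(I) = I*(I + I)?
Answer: -32385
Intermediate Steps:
U(I) = 2*I² (U(I) = I*(2*I) = 2*I²)
2993 - U(-133) = 2993 - 2*(-133)² = 2993 - 2*17689 = 2993 - 1*35378 = 2993 - 35378 = -32385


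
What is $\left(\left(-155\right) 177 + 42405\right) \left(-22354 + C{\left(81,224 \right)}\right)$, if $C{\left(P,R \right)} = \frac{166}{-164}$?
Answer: $- \frac{13720835835}{41} \approx -3.3465 \cdot 10^{8}$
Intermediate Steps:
$C{\left(P,R \right)} = - \frac{83}{82}$ ($C{\left(P,R \right)} = 166 \left(- \frac{1}{164}\right) = - \frac{83}{82}$)
$\left(\left(-155\right) 177 + 42405\right) \left(-22354 + C{\left(81,224 \right)}\right) = \left(\left(-155\right) 177 + 42405\right) \left(-22354 - \frac{83}{82}\right) = \left(-27435 + 42405\right) \left(- \frac{1833111}{82}\right) = 14970 \left(- \frac{1833111}{82}\right) = - \frac{13720835835}{41}$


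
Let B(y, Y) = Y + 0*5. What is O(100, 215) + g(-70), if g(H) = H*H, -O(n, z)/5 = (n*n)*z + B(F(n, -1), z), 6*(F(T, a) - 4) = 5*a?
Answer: -10746175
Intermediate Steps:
F(T, a) = 4 + 5*a/6 (F(T, a) = 4 + (5*a)/6 = 4 + 5*a/6)
B(y, Y) = Y (B(y, Y) = Y + 0 = Y)
O(n, z) = -5*z - 5*z*n² (O(n, z) = -5*((n*n)*z + z) = -5*(n²*z + z) = -5*(z*n² + z) = -5*(z + z*n²) = -5*z - 5*z*n²)
g(H) = H²
O(100, 215) + g(-70) = 5*215*(-1 - 1*100²) + (-70)² = 5*215*(-1 - 1*10000) + 4900 = 5*215*(-1 - 10000) + 4900 = 5*215*(-10001) + 4900 = -10751075 + 4900 = -10746175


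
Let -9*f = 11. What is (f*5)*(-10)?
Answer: 550/9 ≈ 61.111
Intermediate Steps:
f = -11/9 (f = -⅑*11 = -11/9 ≈ -1.2222)
(f*5)*(-10) = -11/9*5*(-10) = -55/9*(-10) = 550/9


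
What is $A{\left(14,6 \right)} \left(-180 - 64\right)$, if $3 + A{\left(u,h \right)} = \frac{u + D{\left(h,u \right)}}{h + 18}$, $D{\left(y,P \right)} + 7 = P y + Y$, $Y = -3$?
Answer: $- \frac{488}{3} \approx -162.67$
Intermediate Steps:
$D{\left(y,P \right)} = -10 + P y$ ($D{\left(y,P \right)} = -7 + \left(P y - 3\right) = -7 + \left(-3 + P y\right) = -10 + P y$)
$A{\left(u,h \right)} = -3 + \frac{-10 + u + h u}{18 + h}$ ($A{\left(u,h \right)} = -3 + \frac{u + \left(-10 + u h\right)}{h + 18} = -3 + \frac{u + \left(-10 + h u\right)}{18 + h} = -3 + \frac{-10 + u + h u}{18 + h}$)
$A{\left(14,6 \right)} \left(-180 - 64\right) = \frac{-64 + 14 - 18 + 6 \cdot 14}{18 + 6} \left(-180 - 64\right) = \frac{-64 + 14 - 18 + 84}{24} \left(-244\right) = \frac{1}{24} \cdot 16 \left(-244\right) = \frac{2}{3} \left(-244\right) = - \frac{488}{3}$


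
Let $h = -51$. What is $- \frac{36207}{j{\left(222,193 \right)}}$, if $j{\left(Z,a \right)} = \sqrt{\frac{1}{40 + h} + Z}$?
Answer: $- \frac{36207 \sqrt{26851}}{2441} \approx -2430.6$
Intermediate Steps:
$j{\left(Z,a \right)} = \sqrt{- \frac{1}{11} + Z}$ ($j{\left(Z,a \right)} = \sqrt{\frac{1}{40 - 51} + Z} = \sqrt{\frac{1}{-11} + Z} = \sqrt{- \frac{1}{11} + Z}$)
$- \frac{36207}{j{\left(222,193 \right)}} = - \frac{36207}{\frac{1}{11} \sqrt{-11 + 121 \cdot 222}} = - \frac{36207}{\frac{1}{11} \sqrt{-11 + 26862}} = - \frac{36207}{\frac{1}{11} \sqrt{26851}} = - 36207 \frac{\sqrt{26851}}{2441} = - \frac{36207 \sqrt{26851}}{2441}$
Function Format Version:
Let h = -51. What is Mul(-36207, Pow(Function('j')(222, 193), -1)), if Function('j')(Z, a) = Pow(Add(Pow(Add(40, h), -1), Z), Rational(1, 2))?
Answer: Mul(Rational(-36207, 2441), Pow(26851, Rational(1, 2))) ≈ -2430.6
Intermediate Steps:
Function('j')(Z, a) = Pow(Add(Rational(-1, 11), Z), Rational(1, 2)) (Function('j')(Z, a) = Pow(Add(Pow(Add(40, -51), -1), Z), Rational(1, 2)) = Pow(Add(Pow(-11, -1), Z), Rational(1, 2)) = Pow(Add(Rational(-1, 11), Z), Rational(1, 2)))
Mul(-36207, Pow(Function('j')(222, 193), -1)) = Mul(-36207, Pow(Mul(Rational(1, 11), Pow(Add(-11, Mul(121, 222)), Rational(1, 2))), -1)) = Mul(-36207, Pow(Mul(Rational(1, 11), Pow(Add(-11, 26862), Rational(1, 2))), -1)) = Mul(-36207, Pow(Mul(Rational(1, 11), Pow(26851, Rational(1, 2))), -1)) = Mul(-36207, Mul(Rational(1, 2441), Pow(26851, Rational(1, 2)))) = Mul(Rational(-36207, 2441), Pow(26851, Rational(1, 2)))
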